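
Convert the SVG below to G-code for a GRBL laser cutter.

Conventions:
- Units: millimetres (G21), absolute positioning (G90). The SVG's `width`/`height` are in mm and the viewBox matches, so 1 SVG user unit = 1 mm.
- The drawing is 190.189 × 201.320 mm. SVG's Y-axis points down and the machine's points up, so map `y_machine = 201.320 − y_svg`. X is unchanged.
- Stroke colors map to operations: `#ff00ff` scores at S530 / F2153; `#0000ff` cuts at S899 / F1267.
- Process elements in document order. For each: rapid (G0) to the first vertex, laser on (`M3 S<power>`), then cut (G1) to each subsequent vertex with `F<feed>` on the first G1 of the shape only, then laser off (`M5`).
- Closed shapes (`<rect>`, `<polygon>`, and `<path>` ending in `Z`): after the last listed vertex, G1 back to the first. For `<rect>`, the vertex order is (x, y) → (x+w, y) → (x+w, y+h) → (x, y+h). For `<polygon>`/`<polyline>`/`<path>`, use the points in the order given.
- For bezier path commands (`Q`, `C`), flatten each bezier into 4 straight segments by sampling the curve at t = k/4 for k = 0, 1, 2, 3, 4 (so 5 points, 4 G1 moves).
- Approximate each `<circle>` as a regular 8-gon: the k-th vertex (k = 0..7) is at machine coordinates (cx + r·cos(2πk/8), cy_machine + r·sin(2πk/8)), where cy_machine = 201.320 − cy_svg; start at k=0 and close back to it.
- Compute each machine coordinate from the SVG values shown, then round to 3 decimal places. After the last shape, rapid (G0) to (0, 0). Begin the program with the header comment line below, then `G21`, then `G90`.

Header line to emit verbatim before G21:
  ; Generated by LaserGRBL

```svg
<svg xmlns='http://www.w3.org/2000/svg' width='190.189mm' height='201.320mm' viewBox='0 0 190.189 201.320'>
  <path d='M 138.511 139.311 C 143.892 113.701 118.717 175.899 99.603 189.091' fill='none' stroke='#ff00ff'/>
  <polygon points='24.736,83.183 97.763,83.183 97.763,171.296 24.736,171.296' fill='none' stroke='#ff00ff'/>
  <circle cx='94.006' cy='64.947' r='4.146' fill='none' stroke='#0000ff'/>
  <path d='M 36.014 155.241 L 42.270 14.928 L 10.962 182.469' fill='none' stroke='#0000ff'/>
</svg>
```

; Generated by LaserGRBL
G21
G90
G0 X138.511 Y62.009
M3 S530
G1 X137.390 Y66.890 F2153
G1 X128.243 Y51.670
G1 X114.503 Y29.174
G1 X99.603 Y12.229
M5
G0 X24.736 Y118.137
M3 S530
G1 X97.763 Y118.137 F2153
G1 X97.763 Y30.024
G1 X24.736 Y30.024
G1 X24.736 Y118.137
M5
G0 X98.152 Y136.373
M3 S899
G1 X96.938 Y139.305 F1267
G1 X94.006 Y140.519
G1 X91.074 Y139.305
G1 X89.860 Y136.373
G1 X91.074 Y133.441
G1 X94.006 Y132.227
G1 X96.938 Y133.441
G1 X98.152 Y136.373
M5
G0 X36.014 Y46.079
M3 S899
G1 X42.270 Y186.392 F1267
G1 X10.962 Y18.851
M5
G0 X0.000 Y0.000

viewBox `0 0 190.189 201.320` with mm width/height → 1 unit = 1 mm. Flip: y_m = 201.320 − y_svg.

**Shape 1** — `<path>` cubic bezier, stroke `#ff00ff` → score (S530, F2153). Control points (SVG): P0=(138.511,139.311), P1=(143.892,113.701), P2=(118.717,175.899), P3=(99.603,189.091); sampled at t=k/4. Machine vertices: (138.511,62.009) → (137.390,66.890) → (128.243,51.670) → (114.503,29.174) → (99.603,12.229). Open path.

**Shape 2** — `<polygon>` rectangle, stroke `#ff00ff` → score (S530, F2153). Machine vertices: (24.736,118.137) → (97.763,118.137) → (97.763,30.024) → (24.736,30.024) → (24.736,118.137). Closed: final G1 returns to the first vertex.

**Shape 3** — `<circle>` circle, stroke `#0000ff` → cut (S899, F1267). Machine vertices: (98.152,136.373) → (96.938,139.305) → (94.006,140.519) → (91.074,139.305) → (89.860,136.373) → (91.074,133.441) → (94.006,132.227) → (96.938,133.441) → (98.152,136.373). Closed: final G1 returns to the first vertex.

**Shape 4** — `<path>` open polyline, stroke `#0000ff` → cut (S899, F1267). Machine vertices: (36.014,46.079) → (42.270,186.392) → (10.962,18.851). Open path.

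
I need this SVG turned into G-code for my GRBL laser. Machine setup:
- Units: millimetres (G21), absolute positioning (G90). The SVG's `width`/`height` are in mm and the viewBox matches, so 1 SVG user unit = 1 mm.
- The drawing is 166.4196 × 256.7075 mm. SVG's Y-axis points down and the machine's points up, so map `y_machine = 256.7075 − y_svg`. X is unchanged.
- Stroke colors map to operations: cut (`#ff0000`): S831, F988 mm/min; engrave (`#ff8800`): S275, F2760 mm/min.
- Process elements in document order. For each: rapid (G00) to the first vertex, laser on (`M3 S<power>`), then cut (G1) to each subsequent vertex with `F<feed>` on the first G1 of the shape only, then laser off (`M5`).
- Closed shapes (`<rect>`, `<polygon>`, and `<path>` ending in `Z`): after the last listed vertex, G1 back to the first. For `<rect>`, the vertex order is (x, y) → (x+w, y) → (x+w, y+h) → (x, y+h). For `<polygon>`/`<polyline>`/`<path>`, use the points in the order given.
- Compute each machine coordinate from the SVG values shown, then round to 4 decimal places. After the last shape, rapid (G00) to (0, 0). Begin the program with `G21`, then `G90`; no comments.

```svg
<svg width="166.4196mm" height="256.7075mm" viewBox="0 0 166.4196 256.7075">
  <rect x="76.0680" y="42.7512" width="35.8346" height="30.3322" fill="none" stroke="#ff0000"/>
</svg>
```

G21
G90
G00 X76.0680 Y213.9563
M3 S831
G1 X111.9026 Y213.9563 F988
G1 X111.9026 Y183.6241
G1 X76.0680 Y183.6241
G1 X76.0680 Y213.9563
M5
G00 X0.0000 Y0.0000

viewBox `0 0 166.4196 256.7075` with mm width/height → 1 unit = 1 mm. Flip: y_m = 256.7075 − y_svg.

**Shape 1** — `<rect>` rectangle, stroke `#ff0000` → cut (S831, F988). Machine vertices: (76.0680,213.9563) → (111.9026,213.9563) → (111.9026,183.6241) → (76.0680,183.6241) → (76.0680,213.9563). Closed: final G1 returns to the first vertex.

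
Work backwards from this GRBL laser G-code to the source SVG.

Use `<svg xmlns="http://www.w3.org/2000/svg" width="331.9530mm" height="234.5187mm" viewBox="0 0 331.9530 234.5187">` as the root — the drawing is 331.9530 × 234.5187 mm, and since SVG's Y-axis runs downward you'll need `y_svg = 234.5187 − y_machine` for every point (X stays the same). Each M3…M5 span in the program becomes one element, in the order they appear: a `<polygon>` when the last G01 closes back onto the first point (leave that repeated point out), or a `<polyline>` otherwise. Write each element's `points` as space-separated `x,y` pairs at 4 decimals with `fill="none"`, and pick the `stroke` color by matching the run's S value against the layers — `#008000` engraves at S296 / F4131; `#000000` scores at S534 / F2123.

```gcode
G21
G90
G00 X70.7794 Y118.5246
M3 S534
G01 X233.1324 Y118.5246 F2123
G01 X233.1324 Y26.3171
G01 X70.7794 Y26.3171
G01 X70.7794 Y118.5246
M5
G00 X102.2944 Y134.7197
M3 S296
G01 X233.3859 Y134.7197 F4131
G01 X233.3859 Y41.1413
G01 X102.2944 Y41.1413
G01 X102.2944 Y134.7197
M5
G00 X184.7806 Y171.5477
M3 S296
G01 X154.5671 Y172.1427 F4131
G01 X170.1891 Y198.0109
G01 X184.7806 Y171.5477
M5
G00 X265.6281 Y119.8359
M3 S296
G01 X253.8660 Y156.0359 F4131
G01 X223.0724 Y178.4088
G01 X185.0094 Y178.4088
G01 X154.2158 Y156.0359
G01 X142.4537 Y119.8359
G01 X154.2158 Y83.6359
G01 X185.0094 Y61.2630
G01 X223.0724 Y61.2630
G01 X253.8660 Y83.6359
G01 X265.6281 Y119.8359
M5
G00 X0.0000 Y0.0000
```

y_svg = 234.5187 − y_m.

[1] S534→`#000000` (score); closed run; points: 70.7794,115.9941 233.1324,115.9941 233.1324,208.2016 70.7794,208.2016

[2] S296→`#008000` (engrave); closed run; points: 102.2944,99.7990 233.3859,99.7990 233.3859,193.3774 102.2944,193.3774

[3] S296→`#008000` (engrave); closed run; points: 184.7806,62.9710 154.5671,62.3760 170.1891,36.5078

[4] S296→`#008000` (engrave); closed run; points: 265.6281,114.6828 253.8660,78.4828 223.0724,56.1099 185.0094,56.1099 154.2158,78.4828 142.4537,114.6828 154.2158,150.8828 185.0094,173.2557 223.0724,173.2557 253.8660,150.8828

<svg xmlns="http://www.w3.org/2000/svg" width="331.9530mm" height="234.5187mm" viewBox="0 0 331.9530 234.5187">
  <polygon points="70.7794,115.9941 233.1324,115.9941 233.1324,208.2016 70.7794,208.2016" fill="none" stroke="#000000"/>
  <polygon points="102.2944,99.7990 233.3859,99.7990 233.3859,193.3774 102.2944,193.3774" fill="none" stroke="#008000"/>
  <polygon points="184.7806,62.9710 154.5671,62.3760 170.1891,36.5078" fill="none" stroke="#008000"/>
  <polygon points="265.6281,114.6828 253.8660,78.4828 223.0724,56.1099 185.0094,56.1099 154.2158,78.4828 142.4537,114.6828 154.2158,150.8828 185.0094,173.2557 223.0724,173.2557 253.8660,150.8828" fill="none" stroke="#008000"/>
</svg>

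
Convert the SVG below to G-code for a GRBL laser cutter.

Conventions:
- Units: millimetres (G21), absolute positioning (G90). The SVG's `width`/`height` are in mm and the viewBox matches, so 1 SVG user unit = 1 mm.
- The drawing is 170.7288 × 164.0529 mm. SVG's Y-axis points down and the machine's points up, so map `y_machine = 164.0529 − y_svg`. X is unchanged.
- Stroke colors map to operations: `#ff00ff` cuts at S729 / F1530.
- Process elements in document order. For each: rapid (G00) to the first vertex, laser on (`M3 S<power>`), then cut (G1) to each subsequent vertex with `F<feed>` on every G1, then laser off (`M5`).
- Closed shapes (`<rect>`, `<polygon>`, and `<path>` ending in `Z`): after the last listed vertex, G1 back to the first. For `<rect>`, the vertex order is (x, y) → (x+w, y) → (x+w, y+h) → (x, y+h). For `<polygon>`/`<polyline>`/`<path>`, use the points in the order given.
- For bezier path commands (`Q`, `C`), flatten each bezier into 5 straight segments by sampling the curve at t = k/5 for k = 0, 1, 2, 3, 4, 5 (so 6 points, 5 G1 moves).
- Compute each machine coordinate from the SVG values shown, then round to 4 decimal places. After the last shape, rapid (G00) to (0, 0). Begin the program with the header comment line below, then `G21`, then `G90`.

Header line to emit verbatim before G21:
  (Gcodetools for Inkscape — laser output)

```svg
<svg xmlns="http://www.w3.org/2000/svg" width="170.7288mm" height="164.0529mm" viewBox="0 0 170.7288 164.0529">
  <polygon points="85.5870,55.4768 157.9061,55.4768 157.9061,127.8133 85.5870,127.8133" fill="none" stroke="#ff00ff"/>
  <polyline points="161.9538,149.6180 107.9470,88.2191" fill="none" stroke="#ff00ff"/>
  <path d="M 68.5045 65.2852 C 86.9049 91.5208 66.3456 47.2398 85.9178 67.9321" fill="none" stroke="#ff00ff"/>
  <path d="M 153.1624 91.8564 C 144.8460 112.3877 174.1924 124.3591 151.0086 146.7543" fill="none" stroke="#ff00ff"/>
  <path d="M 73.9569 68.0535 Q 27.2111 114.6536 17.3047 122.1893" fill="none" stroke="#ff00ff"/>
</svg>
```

1 u = 1 mm; y_m = 164.0529 − y.

[1] `<polygon>` rectangle, #ff00ff→cut S729 F1530: (85.5870,108.5761) → (157.9061,108.5761) → (157.9061,36.2396) → (85.5870,36.2396) → (85.5870,108.5761) (closed)

[2] `<polyline>` line segment, #ff00ff→cut S729 F1530: (161.9538,14.4349) → (107.9470,75.8338)

[3] `<path>` cubic bezier, #ff00ff→cut S729 F1530: (68.5045,98.7677) → (75.5023,90.4044) → (76.9462,92.4616) → (76.6324,98.4357) → (78.3575,101.8233) → (85.9178,96.1208)

[4] `<path>` cubic bezier, #ff00ff→cut S729 F1530: (153.1624,72.1965) → (151.9706,60.7530) → (155.4885,50.4527) → (159.3870,40.3844) → (159.3368,29.6367) → (151.0086,17.2986)

[5] `<path>` quadratic bezier, #ff00ff→cut S729 F1530: (73.9569,95.9994) → (56.7322,78.9219) → (42.4546,64.9696) → (31.1241,54.1425) → (22.7408,46.4405) → (17.3047,41.8636)

(Gcodetools for Inkscape — laser output)
G21
G90
G00 X85.5870 Y108.5761
M3 S729
G1 X157.9061 Y108.5761 F1530
G1 X157.9061 Y36.2396 F1530
G1 X85.5870 Y36.2396 F1530
G1 X85.5870 Y108.5761 F1530
M5
G00 X161.9538 Y14.4349
M3 S729
G1 X107.9470 Y75.8338 F1530
M5
G00 X68.5045 Y98.7677
M3 S729
G1 X75.5023 Y90.4044 F1530
G1 X76.9462 Y92.4616 F1530
G1 X76.6324 Y98.4357 F1530
G1 X78.3575 Y101.8233 F1530
G1 X85.9178 Y96.1208 F1530
M5
G00 X153.1624 Y72.1965
M3 S729
G1 X151.9706 Y60.7530 F1530
G1 X155.4885 Y50.4527 F1530
G1 X159.3870 Y40.3844 F1530
G1 X159.3368 Y29.6367 F1530
G1 X151.0086 Y17.2986 F1530
M5
G00 X73.9569 Y95.9994
M3 S729
G1 X56.7322 Y78.9219 F1530
G1 X42.4546 Y64.9696 F1530
G1 X31.1241 Y54.1425 F1530
G1 X22.7408 Y46.4405 F1530
G1 X17.3047 Y41.8636 F1530
M5
G00 X0.0000 Y0.0000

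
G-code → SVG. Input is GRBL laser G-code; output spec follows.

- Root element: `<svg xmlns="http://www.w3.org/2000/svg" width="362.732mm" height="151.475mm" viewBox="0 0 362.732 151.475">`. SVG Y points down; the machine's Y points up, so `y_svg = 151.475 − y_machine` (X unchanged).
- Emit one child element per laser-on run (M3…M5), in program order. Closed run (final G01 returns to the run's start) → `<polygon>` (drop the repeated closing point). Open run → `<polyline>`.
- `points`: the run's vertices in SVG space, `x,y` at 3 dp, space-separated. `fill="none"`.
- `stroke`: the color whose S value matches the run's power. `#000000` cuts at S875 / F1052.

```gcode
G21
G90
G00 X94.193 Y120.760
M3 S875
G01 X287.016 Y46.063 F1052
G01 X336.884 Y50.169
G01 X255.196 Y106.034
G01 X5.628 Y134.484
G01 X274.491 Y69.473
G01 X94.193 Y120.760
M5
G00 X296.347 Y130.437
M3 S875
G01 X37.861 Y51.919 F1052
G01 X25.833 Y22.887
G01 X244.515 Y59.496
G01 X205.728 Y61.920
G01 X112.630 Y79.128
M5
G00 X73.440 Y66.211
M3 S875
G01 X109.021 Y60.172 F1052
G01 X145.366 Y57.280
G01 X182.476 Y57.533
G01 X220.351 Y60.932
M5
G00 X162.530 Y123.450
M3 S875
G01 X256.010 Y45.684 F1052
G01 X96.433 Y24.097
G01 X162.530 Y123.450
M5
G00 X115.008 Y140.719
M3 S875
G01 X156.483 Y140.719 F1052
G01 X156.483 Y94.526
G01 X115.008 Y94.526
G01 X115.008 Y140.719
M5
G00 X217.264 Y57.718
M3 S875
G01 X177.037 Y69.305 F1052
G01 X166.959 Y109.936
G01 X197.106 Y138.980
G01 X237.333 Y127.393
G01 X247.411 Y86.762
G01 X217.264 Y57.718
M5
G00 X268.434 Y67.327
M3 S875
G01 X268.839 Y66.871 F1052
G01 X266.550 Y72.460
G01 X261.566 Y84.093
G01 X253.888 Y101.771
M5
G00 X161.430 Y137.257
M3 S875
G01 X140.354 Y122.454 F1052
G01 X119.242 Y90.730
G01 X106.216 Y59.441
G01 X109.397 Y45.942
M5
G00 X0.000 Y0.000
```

y_svg = 151.475 − y_m. Every run uses S875, so all elements get stroke `#000000` (cut).

[1] closed run; points: 94.193,30.715 287.016,105.412 336.884,101.306 255.196,45.441 5.628,16.991 274.491,82.002

[2] open run; points: 296.347,21.038 37.861,99.556 25.833,128.588 244.515,91.979 205.728,89.555 112.630,72.347

[3] open run; points: 73.440,85.264 109.021,91.303 145.366,94.195 182.476,93.942 220.351,90.543

[4] closed run; points: 162.530,28.025 256.010,105.791 96.433,127.378

[5] closed run; points: 115.008,10.756 156.483,10.756 156.483,56.949 115.008,56.949

[6] closed run; points: 217.264,93.757 177.037,82.170 166.959,41.539 197.106,12.495 237.333,24.082 247.411,64.713

[7] open run; points: 268.434,84.148 268.839,84.604 266.550,79.015 261.566,67.382 253.888,49.704

[8] open run; points: 161.430,14.218 140.354,29.021 119.242,60.745 106.216,92.034 109.397,105.533

<svg xmlns="http://www.w3.org/2000/svg" width="362.732mm" height="151.475mm" viewBox="0 0 362.732 151.475">
  <polygon points="94.193,30.715 287.016,105.412 336.884,101.306 255.196,45.441 5.628,16.991 274.491,82.002" fill="none" stroke="#000000"/>
  <polyline points="296.347,21.038 37.861,99.556 25.833,128.588 244.515,91.979 205.728,89.555 112.630,72.347" fill="none" stroke="#000000"/>
  <polyline points="73.440,85.264 109.021,91.303 145.366,94.195 182.476,93.942 220.351,90.543" fill="none" stroke="#000000"/>
  <polygon points="162.530,28.025 256.010,105.791 96.433,127.378" fill="none" stroke="#000000"/>
  <polygon points="115.008,10.756 156.483,10.756 156.483,56.949 115.008,56.949" fill="none" stroke="#000000"/>
  <polygon points="217.264,93.757 177.037,82.170 166.959,41.539 197.106,12.495 237.333,24.082 247.411,64.713" fill="none" stroke="#000000"/>
  <polyline points="268.434,84.148 268.839,84.604 266.550,79.015 261.566,67.382 253.888,49.704" fill="none" stroke="#000000"/>
  <polyline points="161.430,14.218 140.354,29.021 119.242,60.745 106.216,92.034 109.397,105.533" fill="none" stroke="#000000"/>
</svg>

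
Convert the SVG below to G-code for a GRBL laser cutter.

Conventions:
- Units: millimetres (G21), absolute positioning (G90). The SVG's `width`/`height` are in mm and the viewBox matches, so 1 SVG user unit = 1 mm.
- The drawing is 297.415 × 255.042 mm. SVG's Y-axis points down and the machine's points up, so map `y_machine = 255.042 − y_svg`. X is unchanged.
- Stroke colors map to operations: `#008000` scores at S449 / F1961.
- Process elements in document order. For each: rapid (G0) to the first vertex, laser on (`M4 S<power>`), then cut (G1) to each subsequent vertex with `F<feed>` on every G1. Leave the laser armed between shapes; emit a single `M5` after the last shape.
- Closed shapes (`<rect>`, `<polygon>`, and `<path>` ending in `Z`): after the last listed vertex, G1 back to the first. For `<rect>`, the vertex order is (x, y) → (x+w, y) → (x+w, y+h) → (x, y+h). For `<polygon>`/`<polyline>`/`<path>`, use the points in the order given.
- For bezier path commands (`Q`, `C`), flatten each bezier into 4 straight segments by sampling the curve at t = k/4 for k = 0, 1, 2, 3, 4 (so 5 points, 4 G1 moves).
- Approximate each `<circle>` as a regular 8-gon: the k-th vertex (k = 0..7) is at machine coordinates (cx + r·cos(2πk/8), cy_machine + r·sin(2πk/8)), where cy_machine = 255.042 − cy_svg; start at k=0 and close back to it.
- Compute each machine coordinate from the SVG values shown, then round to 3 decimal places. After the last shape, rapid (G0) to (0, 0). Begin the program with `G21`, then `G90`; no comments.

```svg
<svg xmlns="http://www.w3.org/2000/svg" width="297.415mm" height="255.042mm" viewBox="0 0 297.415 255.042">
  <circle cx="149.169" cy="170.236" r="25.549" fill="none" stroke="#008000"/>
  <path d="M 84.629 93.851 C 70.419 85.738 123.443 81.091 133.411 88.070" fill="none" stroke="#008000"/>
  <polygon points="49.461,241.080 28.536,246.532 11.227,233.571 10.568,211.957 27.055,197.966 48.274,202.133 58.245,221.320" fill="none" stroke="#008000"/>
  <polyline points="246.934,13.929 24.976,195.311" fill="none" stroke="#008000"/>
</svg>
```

Since the viewBox matches the mm dimensions, user units are millimetres directly. The only transform is the Y-flip y_m = 255.042 − y_svg.

Shape 1 is a circle drawn with `<circle>`. Its stroke #008000 means score at S449, F1961. After flipping Y the toolpath is (174.718,84.806) → (167.235,102.872) → (149.169,110.355) → (131.103,102.872) → (123.620,84.806) → (131.103,66.740) → (149.169,59.257) → (167.235,66.740) → (174.718,84.806), returning to the start.

Shape 2 is a cubic bezier drawn with `<path>`. Its stroke #008000 means score at S449, F1961. After flipping Y the toolpath is (84.629,161.191) → (84.855,166.498) → (99.953,169.741) → (119.585,170.154) → (133.411,166.972).

Shape 3 is a regular polygon drawn with `<polygon>`. Its stroke #008000 means score at S449, F1961. After flipping Y the toolpath is (49.461,13.962) → (28.536,8.510) → (11.227,21.471) → (10.568,43.085) → (27.055,57.076) → (48.274,52.909) → (58.245,33.722) → (49.461,13.962), returning to the start.

Shape 4 is a line segment drawn with `<polyline>`. Its stroke #008000 means score at S449, F1961. After flipping Y the toolpath is (246.934,241.113) → (24.976,59.731).

G21
G90
G0 X174.718 Y84.806
M4 S449
G1 X167.235 Y102.872 F1961
G1 X149.169 Y110.355 F1961
G1 X131.103 Y102.872 F1961
G1 X123.620 Y84.806 F1961
G1 X131.103 Y66.740 F1961
G1 X149.169 Y59.257 F1961
G1 X167.235 Y66.740 F1961
G1 X174.718 Y84.806 F1961
G0 X84.629 Y161.191
M4 S449
G1 X84.855 Y166.498 F1961
G1 X99.953 Y169.741 F1961
G1 X119.585 Y170.154 F1961
G1 X133.411 Y166.972 F1961
G0 X49.461 Y13.962
M4 S449
G1 X28.536 Y8.510 F1961
G1 X11.227 Y21.471 F1961
G1 X10.568 Y43.085 F1961
G1 X27.055 Y57.076 F1961
G1 X48.274 Y52.909 F1961
G1 X58.245 Y33.722 F1961
G1 X49.461 Y13.962 F1961
G0 X246.934 Y241.113
M4 S449
G1 X24.976 Y59.731 F1961
M5
G0 X0.000 Y0.000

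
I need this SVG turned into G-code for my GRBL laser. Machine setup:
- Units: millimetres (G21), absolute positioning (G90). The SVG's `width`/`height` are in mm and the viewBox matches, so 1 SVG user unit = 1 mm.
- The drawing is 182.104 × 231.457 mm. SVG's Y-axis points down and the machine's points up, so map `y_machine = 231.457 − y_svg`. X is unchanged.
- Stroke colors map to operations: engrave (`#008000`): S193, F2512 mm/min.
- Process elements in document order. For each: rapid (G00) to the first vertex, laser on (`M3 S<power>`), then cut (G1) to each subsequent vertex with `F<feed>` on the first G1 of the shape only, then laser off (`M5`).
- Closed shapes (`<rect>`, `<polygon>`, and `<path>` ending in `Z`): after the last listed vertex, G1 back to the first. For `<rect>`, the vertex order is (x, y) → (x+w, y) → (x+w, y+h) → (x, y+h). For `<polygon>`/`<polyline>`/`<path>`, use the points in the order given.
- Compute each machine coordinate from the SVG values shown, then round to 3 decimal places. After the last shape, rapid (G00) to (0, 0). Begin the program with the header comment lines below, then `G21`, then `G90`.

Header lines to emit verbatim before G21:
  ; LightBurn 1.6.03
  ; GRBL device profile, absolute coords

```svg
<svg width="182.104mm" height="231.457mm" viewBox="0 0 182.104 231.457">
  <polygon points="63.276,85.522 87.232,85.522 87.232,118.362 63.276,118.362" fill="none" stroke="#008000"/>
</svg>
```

; LightBurn 1.6.03
; GRBL device profile, absolute coords
G21
G90
G00 X63.276 Y145.935
M3 S193
G1 X87.232 Y145.935 F2512
G1 X87.232 Y113.095
G1 X63.276 Y113.095
G1 X63.276 Y145.935
M5
G00 X0.000 Y0.000

viewBox `0 0 182.104 231.457` with mm width/height → 1 unit = 1 mm. Flip: y_m = 231.457 − y_svg.

**Shape 1** — `<polygon>` rectangle, stroke `#008000` → engrave (S193, F2512). Machine vertices: (63.276,145.935) → (87.232,145.935) → (87.232,113.095) → (63.276,113.095) → (63.276,145.935). Closed: final G1 returns to the first vertex.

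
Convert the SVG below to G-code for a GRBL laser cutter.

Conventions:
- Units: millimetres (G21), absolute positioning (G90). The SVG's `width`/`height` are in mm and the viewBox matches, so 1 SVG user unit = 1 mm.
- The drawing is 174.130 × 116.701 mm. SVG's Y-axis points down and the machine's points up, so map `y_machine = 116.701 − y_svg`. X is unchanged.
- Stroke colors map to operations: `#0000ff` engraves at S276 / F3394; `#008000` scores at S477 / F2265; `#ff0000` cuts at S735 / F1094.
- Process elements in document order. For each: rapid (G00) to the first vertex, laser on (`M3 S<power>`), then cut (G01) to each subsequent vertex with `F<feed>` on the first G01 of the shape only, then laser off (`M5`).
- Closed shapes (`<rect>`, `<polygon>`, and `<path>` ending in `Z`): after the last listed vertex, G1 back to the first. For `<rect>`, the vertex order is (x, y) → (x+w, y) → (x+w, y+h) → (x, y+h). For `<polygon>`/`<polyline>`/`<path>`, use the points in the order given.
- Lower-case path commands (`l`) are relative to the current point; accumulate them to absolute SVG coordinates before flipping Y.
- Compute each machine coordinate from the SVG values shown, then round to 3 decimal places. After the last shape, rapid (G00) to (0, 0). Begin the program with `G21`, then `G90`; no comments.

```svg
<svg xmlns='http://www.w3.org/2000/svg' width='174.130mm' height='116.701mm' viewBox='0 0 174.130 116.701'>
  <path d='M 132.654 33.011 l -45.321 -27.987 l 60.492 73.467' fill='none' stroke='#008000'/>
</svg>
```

Since the viewBox matches the mm dimensions, user units are millimetres directly. The only transform is the Y-flip y_m = 116.701 − y_svg.

Shape 1 is a open polyline drawn with `<path>`. Its stroke #008000 means score at S477, F2265. After flipping Y the toolpath is (132.654,83.690) → (87.333,111.677) → (147.825,38.210).

G21
G90
G00 X132.654 Y83.690
M3 S477
G01 X87.333 Y111.677 F2265
G01 X147.825 Y38.210
M5
G00 X0.000 Y0.000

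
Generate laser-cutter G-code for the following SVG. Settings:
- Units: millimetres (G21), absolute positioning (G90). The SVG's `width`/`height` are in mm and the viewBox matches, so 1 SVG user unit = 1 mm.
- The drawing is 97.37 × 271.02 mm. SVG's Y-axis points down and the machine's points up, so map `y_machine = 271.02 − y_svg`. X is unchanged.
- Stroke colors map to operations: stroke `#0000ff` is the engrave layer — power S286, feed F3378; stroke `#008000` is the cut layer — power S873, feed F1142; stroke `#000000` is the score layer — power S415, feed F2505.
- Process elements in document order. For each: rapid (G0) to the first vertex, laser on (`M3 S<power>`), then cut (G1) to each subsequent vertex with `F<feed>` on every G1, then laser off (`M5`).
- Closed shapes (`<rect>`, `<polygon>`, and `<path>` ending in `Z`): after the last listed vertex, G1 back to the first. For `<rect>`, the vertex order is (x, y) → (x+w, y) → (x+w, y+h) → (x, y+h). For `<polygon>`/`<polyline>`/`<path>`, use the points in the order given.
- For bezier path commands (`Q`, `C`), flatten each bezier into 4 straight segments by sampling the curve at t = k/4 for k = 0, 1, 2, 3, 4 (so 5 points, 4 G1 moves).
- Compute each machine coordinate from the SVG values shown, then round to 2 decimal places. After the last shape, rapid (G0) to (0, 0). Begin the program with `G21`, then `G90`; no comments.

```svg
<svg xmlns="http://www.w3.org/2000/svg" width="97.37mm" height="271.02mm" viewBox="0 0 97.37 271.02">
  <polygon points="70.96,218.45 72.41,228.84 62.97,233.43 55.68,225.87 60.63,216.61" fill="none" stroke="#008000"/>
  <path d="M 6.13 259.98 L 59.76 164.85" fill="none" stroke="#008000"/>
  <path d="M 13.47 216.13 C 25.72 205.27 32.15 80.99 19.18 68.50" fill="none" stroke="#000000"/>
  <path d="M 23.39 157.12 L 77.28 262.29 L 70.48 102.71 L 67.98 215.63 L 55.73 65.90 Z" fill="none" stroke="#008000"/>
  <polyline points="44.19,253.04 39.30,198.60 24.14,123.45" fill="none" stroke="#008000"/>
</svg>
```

1 u = 1 mm; y_m = 271.02 − y.

[1] `<polygon>` regular polygon, #008000→cut S873 F1142: (70.96,52.57) → (72.41,42.18) → (62.97,37.59) → (55.68,45.15) → (60.63,54.41) → (70.96,52.57) (closed)

[2] `<path>` line segment, #008000→cut S873 F1142: (6.13,11.04) → (59.76,106.17)

[3] `<path>` cubic bezier, #000000→score S415 F2505: (13.47,54.89) → (21.35,80.78) → (25.78,128.09) → (25.48,175.71) → (19.18,202.52)

[4] `<path>` closed polygon, #008000→cut S873 F1142: (23.39,113.90) → (77.28,8.73) → (70.48,168.31) → (67.98,55.39) → (55.73,205.12) → (23.39,113.90) (closed)

[5] `<polyline>` open polyline, #008000→cut S873 F1142: (44.19,17.98) → (39.30,72.42) → (24.14,147.57)

G21
G90
G0 X70.96 Y52.57
M3 S873
G1 X72.41 Y42.18 F1142
G1 X62.97 Y37.59 F1142
G1 X55.68 Y45.15 F1142
G1 X60.63 Y54.41 F1142
G1 X70.96 Y52.57 F1142
M5
G0 X6.13 Y11.04
M3 S873
G1 X59.76 Y106.17 F1142
M5
G0 X13.47 Y54.89
M3 S415
G1 X21.35 Y80.78 F2505
G1 X25.78 Y128.09 F2505
G1 X25.48 Y175.71 F2505
G1 X19.18 Y202.52 F2505
M5
G0 X23.39 Y113.90
M3 S873
G1 X77.28 Y8.73 F1142
G1 X70.48 Y168.31 F1142
G1 X67.98 Y55.39 F1142
G1 X55.73 Y205.12 F1142
G1 X23.39 Y113.90 F1142
M5
G0 X44.19 Y17.98
M3 S873
G1 X39.30 Y72.42 F1142
G1 X24.14 Y147.57 F1142
M5
G0 X0.00 Y0.00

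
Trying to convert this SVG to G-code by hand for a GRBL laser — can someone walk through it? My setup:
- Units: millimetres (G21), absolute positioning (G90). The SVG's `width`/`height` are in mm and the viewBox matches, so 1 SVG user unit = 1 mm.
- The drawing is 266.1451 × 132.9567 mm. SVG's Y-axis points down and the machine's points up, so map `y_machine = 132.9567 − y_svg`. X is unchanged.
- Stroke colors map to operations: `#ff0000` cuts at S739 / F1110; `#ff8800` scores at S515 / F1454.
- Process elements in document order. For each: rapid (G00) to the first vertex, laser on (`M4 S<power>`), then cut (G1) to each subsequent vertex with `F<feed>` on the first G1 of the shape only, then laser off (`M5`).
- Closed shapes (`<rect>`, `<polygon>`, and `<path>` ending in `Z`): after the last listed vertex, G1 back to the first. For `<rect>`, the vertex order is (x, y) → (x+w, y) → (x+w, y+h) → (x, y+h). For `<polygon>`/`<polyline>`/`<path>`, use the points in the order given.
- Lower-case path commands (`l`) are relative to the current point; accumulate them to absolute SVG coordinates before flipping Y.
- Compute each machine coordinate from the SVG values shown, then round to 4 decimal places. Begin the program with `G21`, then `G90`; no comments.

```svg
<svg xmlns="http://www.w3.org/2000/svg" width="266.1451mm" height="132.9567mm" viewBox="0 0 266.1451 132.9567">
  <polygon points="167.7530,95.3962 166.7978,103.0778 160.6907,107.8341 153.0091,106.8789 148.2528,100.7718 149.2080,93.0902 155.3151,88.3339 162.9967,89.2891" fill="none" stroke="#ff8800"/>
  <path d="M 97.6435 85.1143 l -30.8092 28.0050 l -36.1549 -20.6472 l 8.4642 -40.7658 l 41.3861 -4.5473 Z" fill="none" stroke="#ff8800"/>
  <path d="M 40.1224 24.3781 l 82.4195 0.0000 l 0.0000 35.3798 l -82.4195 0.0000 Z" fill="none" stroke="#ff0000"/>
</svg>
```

G21
G90
G00 X167.7530 Y37.5605
M4 S515
G1 X166.7978 Y29.8789 F1454
G1 X160.6907 Y25.1226
G1 X153.0091 Y26.0778
G1 X148.2528 Y32.1849
G1 X149.2080 Y39.8665
G1 X155.3151 Y44.6228
G1 X162.9967 Y43.6676
G1 X167.7530 Y37.5605
M5
G00 X97.6435 Y47.8424
M4 S515
G1 X66.8343 Y19.8374 F1454
G1 X30.6794 Y40.4846
G1 X39.1436 Y81.2504
G1 X80.5297 Y85.7977
G1 X97.6435 Y47.8424
M5
G00 X40.1224 Y108.5786
M4 S739
G1 X122.5419 Y108.5786 F1110
G1 X122.5419 Y73.1988
G1 X40.1224 Y73.1988
G1 X40.1224 Y108.5786
M5

viewBox `0 0 266.1451 132.9567` with mm width/height → 1 unit = 1 mm. Flip: y_m = 132.9567 − y_svg.

**Shape 1** — `<polygon>` regular polygon, stroke `#ff8800` → score (S515, F1454). Machine vertices: (167.7530,37.5605) → (166.7978,29.8789) → (160.6907,25.1226) → (153.0091,26.0778) → (148.2528,32.1849) → (149.2080,39.8665) → (155.3151,44.6228) → (162.9967,43.6676) → (167.7530,37.5605). Closed: final G1 returns to the first vertex.

**Shape 2** — `<path>` regular polygon, stroke `#ff8800` → score (S515, F1454). Machine vertices: (97.6435,47.8424) → (66.8343,19.8374) → (30.6794,40.4846) → (39.1436,81.2504) → (80.5297,85.7977) → (97.6435,47.8424). Closed: final G1 returns to the first vertex.

**Shape 3** — `<path>` rectangle, stroke `#ff0000` → cut (S739, F1110). Machine vertices: (40.1224,108.5786) → (122.5419,108.5786) → (122.5419,73.1988) → (40.1224,73.1988) → (40.1224,108.5786). Closed: final G1 returns to the first vertex.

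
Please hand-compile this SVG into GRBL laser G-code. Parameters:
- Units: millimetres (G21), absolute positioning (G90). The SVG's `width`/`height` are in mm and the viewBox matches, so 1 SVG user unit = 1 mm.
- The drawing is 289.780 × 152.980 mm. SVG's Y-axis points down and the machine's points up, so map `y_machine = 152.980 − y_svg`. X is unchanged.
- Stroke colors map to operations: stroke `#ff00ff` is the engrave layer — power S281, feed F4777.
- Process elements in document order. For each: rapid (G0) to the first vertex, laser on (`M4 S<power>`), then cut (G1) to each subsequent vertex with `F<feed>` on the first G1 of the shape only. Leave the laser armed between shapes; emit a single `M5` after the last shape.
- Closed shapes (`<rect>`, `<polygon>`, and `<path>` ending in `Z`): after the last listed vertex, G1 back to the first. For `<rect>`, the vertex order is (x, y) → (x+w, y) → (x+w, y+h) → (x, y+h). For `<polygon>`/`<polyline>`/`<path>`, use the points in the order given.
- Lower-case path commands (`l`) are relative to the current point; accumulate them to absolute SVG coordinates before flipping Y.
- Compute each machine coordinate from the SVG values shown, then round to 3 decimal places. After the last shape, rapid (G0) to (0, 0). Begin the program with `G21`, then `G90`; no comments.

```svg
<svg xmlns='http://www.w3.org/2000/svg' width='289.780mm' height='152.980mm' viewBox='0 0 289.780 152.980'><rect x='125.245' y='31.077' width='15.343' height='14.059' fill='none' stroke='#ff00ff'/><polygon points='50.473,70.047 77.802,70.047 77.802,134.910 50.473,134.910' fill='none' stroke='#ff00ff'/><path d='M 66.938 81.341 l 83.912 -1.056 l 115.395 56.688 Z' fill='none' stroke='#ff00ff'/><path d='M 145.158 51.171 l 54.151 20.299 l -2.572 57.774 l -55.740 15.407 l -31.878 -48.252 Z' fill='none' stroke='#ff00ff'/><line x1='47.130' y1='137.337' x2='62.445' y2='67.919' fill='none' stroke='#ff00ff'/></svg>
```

viewBox `0 0 289.780 152.980` with mm width/height → 1 unit = 1 mm. Flip: y_m = 152.980 − y_svg.

**Shape 1** — `<rect>` rectangle, stroke `#ff00ff` → engrave (S281, F4777). Machine vertices: (125.245,121.903) → (140.588,121.903) → (140.588,107.844) → (125.245,107.844) → (125.245,121.903). Closed: final G1 returns to the first vertex.

**Shape 2** — `<polygon>` rectangle, stroke `#ff00ff` → engrave (S281, F4777). Machine vertices: (50.473,82.933) → (77.802,82.933) → (77.802,18.070) → (50.473,18.070) → (50.473,82.933). Closed: final G1 returns to the first vertex.

**Shape 3** — `<path>` closed polygon, stroke `#ff00ff` → engrave (S281, F4777). Machine vertices: (66.938,71.639) → (150.850,72.695) → (266.245,16.007) → (66.938,71.639). Closed: final G1 returns to the first vertex.

**Shape 4** — `<path>` regular polygon, stroke `#ff00ff` → engrave (S281, F4777). Machine vertices: (145.158,101.809) → (199.309,81.510) → (196.737,23.736) → (140.997,8.329) → (109.119,56.581) → (145.158,101.809). Closed: final G1 returns to the first vertex.

**Shape 5** — `<line>` line segment, stroke `#ff00ff` → engrave (S281, F4777). Machine vertices: (47.130,15.643) → (62.445,85.061). Open path.

G21
G90
G0 X125.245 Y121.903
M4 S281
G1 X140.588 Y121.903 F4777
G1 X140.588 Y107.844
G1 X125.245 Y107.844
G1 X125.245 Y121.903
G0 X50.473 Y82.933
M4 S281
G1 X77.802 Y82.933 F4777
G1 X77.802 Y18.070
G1 X50.473 Y18.070
G1 X50.473 Y82.933
G0 X66.938 Y71.639
M4 S281
G1 X150.850 Y72.695 F4777
G1 X266.245 Y16.007
G1 X66.938 Y71.639
G0 X145.158 Y101.809
M4 S281
G1 X199.309 Y81.510 F4777
G1 X196.737 Y23.736
G1 X140.997 Y8.329
G1 X109.119 Y56.581
G1 X145.158 Y101.809
G0 X47.130 Y15.643
M4 S281
G1 X62.445 Y85.061 F4777
M5
G0 X0.000 Y0.000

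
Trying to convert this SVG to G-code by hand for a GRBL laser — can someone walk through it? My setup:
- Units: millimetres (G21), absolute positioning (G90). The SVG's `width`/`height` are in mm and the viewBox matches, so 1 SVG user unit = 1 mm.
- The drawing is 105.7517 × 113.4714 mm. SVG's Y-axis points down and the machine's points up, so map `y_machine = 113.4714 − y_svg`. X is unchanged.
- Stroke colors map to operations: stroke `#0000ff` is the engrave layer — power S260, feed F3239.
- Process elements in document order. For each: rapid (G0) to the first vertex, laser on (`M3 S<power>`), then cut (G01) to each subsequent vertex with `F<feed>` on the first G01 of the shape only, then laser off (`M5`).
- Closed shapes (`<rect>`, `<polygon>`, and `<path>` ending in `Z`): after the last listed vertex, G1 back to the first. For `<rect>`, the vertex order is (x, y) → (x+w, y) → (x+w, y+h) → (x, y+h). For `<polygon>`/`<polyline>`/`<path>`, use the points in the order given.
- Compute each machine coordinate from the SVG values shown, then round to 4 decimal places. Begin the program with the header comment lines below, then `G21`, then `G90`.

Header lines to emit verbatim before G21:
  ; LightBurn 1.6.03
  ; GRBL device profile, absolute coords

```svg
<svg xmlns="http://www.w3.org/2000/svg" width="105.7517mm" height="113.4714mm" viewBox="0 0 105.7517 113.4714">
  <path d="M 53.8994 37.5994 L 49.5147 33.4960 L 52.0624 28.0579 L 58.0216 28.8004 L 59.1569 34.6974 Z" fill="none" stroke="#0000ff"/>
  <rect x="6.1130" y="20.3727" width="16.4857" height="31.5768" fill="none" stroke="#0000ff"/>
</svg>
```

; LightBurn 1.6.03
; GRBL device profile, absolute coords
G21
G90
G0 X53.8994 Y75.8720
M3 S260
G01 X49.5147 Y79.9754 F3239
G01 X52.0624 Y85.4135
G01 X58.0216 Y84.6710
G01 X59.1569 Y78.7740
G01 X53.8994 Y75.8720
M5
G0 X6.1130 Y93.0987
M3 S260
G01 X22.5987 Y93.0987 F3239
G01 X22.5987 Y61.5219
G01 X6.1130 Y61.5219
G01 X6.1130 Y93.0987
M5

1 u = 1 mm; y_m = 113.4714 − y.

[1] `<path>` regular polygon, #0000ff→engrave S260 F3239: (53.8994,75.8720) → (49.5147,79.9754) → (52.0624,85.4135) → (58.0216,84.6710) → (59.1569,78.7740) → (53.8994,75.8720) (closed)

[2] `<rect>` rectangle, #0000ff→engrave S260 F3239: (6.1130,93.0987) → (22.5987,93.0987) → (22.5987,61.5219) → (6.1130,61.5219) → (6.1130,93.0987) (closed)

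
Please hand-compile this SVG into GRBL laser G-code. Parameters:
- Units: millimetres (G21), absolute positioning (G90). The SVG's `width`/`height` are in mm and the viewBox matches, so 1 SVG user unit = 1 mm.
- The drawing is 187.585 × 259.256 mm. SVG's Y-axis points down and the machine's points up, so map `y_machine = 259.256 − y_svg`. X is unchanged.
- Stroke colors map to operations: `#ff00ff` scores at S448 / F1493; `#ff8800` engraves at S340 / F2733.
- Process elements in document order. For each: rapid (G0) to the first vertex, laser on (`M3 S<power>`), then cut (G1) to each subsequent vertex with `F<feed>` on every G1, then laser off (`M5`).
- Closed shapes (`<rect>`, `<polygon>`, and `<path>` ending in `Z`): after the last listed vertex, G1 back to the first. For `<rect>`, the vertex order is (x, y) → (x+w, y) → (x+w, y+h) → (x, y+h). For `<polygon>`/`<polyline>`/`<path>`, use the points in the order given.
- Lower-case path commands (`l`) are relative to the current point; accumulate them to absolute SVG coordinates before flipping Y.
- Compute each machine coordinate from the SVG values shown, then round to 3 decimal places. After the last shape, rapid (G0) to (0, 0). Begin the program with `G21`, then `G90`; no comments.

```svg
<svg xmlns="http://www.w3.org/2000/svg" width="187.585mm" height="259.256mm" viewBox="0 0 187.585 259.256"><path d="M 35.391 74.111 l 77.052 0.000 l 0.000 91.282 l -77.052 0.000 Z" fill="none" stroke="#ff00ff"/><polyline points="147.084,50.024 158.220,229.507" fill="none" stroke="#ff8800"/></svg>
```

G21
G90
G0 X35.391 Y185.145
M3 S448
G1 X112.443 Y185.145 F1493
G1 X112.443 Y93.863 F1493
G1 X35.391 Y93.863 F1493
G1 X35.391 Y185.145 F1493
M5
G0 X147.084 Y209.232
M3 S340
G1 X158.220 Y29.749 F2733
M5
G0 X0.000 Y0.000

Since the viewBox matches the mm dimensions, user units are millimetres directly. The only transform is the Y-flip y_m = 259.256 − y_svg.

Shape 1 is a rectangle drawn with `<path>`. Its stroke #ff00ff means score at S448, F1493. After flipping Y the toolpath is (35.391,185.145) → (112.443,185.145) → (112.443,93.863) → (35.391,93.863) → (35.391,185.145), returning to the start.

Shape 2 is a line segment drawn with `<polyline>`. Its stroke #ff8800 means engrave at S340, F2733. After flipping Y the toolpath is (147.084,209.232) → (158.220,29.749).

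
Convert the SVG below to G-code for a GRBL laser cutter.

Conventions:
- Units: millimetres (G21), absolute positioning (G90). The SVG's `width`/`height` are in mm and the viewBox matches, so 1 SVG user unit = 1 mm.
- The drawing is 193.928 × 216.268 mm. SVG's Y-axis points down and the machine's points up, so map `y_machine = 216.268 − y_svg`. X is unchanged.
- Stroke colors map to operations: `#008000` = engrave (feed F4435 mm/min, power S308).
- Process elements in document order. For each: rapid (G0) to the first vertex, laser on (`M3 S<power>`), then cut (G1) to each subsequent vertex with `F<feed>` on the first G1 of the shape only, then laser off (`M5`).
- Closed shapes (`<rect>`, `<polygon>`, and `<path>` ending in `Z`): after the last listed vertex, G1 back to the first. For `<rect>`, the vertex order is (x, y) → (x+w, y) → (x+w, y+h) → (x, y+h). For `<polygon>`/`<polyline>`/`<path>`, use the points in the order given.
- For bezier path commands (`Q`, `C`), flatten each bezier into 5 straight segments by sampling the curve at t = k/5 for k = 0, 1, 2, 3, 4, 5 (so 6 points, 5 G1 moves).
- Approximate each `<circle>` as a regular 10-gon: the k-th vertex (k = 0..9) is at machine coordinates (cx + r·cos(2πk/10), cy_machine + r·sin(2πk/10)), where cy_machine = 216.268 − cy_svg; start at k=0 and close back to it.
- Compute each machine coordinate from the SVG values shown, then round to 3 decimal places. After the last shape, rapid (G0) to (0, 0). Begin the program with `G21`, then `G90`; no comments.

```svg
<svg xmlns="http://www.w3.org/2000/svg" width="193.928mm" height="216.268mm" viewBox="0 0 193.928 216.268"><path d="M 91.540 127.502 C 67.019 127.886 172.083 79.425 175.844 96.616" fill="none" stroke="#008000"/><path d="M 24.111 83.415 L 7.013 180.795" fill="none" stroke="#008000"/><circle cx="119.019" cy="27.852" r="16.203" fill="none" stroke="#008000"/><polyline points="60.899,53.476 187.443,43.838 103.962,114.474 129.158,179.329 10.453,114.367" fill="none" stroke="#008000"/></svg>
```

G21
G90
G0 X91.540 Y88.766
M3 S308
G1 X90.530 Y93.481 F4435
G1 X109.539 Y104.423
G1 X137.482 Y116.096
G1 X163.278 Y123.004
G1 X175.844 Y119.652
M5
G0 X24.111 Y132.853
M3 S308
G1 X7.013 Y35.473 F4435
M5
G0 X135.222 Y188.416
M3 S308
G1 X132.128 Y197.940 F4435
G1 X124.026 Y203.826
G1 X114.012 Y203.826
G1 X105.910 Y197.940
G1 X102.816 Y188.416
G1 X105.910 Y178.892
G1 X114.012 Y173.006
G1 X124.026 Y173.006
G1 X132.128 Y178.892
G1 X135.222 Y188.416
M5
G0 X60.899 Y162.792
M3 S308
G1 X187.443 Y172.430 F4435
G1 X103.962 Y101.794
G1 X129.158 Y36.939
G1 X10.453 Y101.901
M5
G0 X0.000 Y0.000

1 u = 1 mm; y_m = 216.268 − y.

[1] `<path>` cubic bezier, #008000→engrave S308 F4435: (91.540,88.766) → (90.530,93.481) → (109.539,104.423) → (137.482,116.096) → (163.278,123.004) → (175.844,119.652)

[2] `<path>` line segment, #008000→engrave S308 F4435: (24.111,132.853) → (7.013,35.473)

[3] `<circle>` circle, #008000→engrave S308 F4435: (135.222,188.416) → (132.128,197.940) → (124.026,203.826) → (114.012,203.826) → (105.910,197.940) → (102.816,188.416) → (105.910,178.892) → (114.012,173.006) → (124.026,173.006) → (132.128,178.892) → (135.222,188.416) (closed)

[4] `<polyline>` open polyline, #008000→engrave S308 F4435: (60.899,162.792) → (187.443,172.430) → (103.962,101.794) → (129.158,36.939) → (10.453,101.901)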